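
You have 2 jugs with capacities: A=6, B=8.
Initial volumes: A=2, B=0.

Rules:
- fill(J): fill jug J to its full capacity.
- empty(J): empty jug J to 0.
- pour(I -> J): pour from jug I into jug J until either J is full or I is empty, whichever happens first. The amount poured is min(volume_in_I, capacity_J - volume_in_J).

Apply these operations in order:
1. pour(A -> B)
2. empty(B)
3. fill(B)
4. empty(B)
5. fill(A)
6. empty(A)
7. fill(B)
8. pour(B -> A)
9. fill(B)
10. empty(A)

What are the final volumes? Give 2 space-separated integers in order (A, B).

Answer: 0 8

Derivation:
Step 1: pour(A -> B) -> (A=0 B=2)
Step 2: empty(B) -> (A=0 B=0)
Step 3: fill(B) -> (A=0 B=8)
Step 4: empty(B) -> (A=0 B=0)
Step 5: fill(A) -> (A=6 B=0)
Step 6: empty(A) -> (A=0 B=0)
Step 7: fill(B) -> (A=0 B=8)
Step 8: pour(B -> A) -> (A=6 B=2)
Step 9: fill(B) -> (A=6 B=8)
Step 10: empty(A) -> (A=0 B=8)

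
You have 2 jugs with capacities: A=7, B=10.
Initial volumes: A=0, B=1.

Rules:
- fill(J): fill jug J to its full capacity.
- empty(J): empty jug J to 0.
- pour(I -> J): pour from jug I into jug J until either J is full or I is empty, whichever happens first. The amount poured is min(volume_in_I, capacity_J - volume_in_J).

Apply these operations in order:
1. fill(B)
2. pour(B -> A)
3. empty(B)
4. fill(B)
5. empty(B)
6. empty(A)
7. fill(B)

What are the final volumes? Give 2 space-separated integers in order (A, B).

Answer: 0 10

Derivation:
Step 1: fill(B) -> (A=0 B=10)
Step 2: pour(B -> A) -> (A=7 B=3)
Step 3: empty(B) -> (A=7 B=0)
Step 4: fill(B) -> (A=7 B=10)
Step 5: empty(B) -> (A=7 B=0)
Step 6: empty(A) -> (A=0 B=0)
Step 7: fill(B) -> (A=0 B=10)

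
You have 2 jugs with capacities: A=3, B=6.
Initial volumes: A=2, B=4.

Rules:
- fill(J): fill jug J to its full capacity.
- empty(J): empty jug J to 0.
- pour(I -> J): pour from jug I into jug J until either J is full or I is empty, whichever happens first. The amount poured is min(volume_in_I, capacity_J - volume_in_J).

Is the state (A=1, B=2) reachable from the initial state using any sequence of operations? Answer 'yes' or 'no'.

Answer: no

Derivation:
BFS explored all 19 reachable states.
Reachable set includes: (0,0), (0,1), (0,2), (0,3), (0,4), (0,5), (0,6), (1,0), (1,6), (2,0), (2,4), (2,6) ...
Target (A=1, B=2) not in reachable set → no.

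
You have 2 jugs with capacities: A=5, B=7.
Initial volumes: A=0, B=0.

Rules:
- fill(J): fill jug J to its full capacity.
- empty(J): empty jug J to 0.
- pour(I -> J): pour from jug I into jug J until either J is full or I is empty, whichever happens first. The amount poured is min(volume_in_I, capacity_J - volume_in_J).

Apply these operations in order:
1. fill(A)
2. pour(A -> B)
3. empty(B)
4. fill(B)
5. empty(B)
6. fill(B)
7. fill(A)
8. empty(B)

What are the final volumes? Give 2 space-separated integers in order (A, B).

Step 1: fill(A) -> (A=5 B=0)
Step 2: pour(A -> B) -> (A=0 B=5)
Step 3: empty(B) -> (A=0 B=0)
Step 4: fill(B) -> (A=0 B=7)
Step 5: empty(B) -> (A=0 B=0)
Step 6: fill(B) -> (A=0 B=7)
Step 7: fill(A) -> (A=5 B=7)
Step 8: empty(B) -> (A=5 B=0)

Answer: 5 0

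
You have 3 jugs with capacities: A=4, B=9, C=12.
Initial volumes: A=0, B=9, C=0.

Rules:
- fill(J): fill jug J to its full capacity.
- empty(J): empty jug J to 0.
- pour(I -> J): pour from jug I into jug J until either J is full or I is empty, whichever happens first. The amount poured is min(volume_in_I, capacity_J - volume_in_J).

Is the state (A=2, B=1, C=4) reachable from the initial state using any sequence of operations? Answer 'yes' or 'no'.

Answer: no

Derivation:
BFS explored all 386 reachable states.
Reachable set includes: (0,0,0), (0,0,1), (0,0,2), (0,0,3), (0,0,4), (0,0,5), (0,0,6), (0,0,7), (0,0,8), (0,0,9), (0,0,10), (0,0,11) ...
Target (A=2, B=1, C=4) not in reachable set → no.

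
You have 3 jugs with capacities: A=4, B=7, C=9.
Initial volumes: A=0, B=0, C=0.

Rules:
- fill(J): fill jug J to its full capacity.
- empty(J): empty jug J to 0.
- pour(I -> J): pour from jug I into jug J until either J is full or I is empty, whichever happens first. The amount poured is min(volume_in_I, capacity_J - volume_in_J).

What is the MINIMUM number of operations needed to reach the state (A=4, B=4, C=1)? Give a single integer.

BFS from (A=0, B=0, C=0). One shortest path:
  1. fill(C) -> (A=0 B=0 C=9)
  2. pour(C -> A) -> (A=4 B=0 C=5)
  3. pour(A -> B) -> (A=0 B=4 C=5)
  4. pour(C -> A) -> (A=4 B=4 C=1)
Reached target in 4 moves.

Answer: 4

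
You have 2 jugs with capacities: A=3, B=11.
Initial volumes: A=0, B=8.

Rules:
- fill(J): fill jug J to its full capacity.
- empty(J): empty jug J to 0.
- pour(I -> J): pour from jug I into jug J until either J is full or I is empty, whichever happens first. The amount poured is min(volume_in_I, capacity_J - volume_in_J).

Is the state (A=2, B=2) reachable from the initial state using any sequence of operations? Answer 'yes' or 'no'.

Answer: no

Derivation:
BFS explored all 28 reachable states.
Reachable set includes: (0,0), (0,1), (0,2), (0,3), (0,4), (0,5), (0,6), (0,7), (0,8), (0,9), (0,10), (0,11) ...
Target (A=2, B=2) not in reachable set → no.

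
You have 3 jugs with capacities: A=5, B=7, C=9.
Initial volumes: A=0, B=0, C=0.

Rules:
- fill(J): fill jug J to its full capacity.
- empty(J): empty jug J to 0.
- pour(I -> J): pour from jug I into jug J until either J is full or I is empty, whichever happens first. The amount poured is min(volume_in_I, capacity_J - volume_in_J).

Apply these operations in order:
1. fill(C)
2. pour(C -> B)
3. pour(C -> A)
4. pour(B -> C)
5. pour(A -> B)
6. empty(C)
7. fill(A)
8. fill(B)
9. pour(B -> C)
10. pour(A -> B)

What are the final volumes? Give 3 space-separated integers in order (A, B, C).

Answer: 0 5 7

Derivation:
Step 1: fill(C) -> (A=0 B=0 C=9)
Step 2: pour(C -> B) -> (A=0 B=7 C=2)
Step 3: pour(C -> A) -> (A=2 B=7 C=0)
Step 4: pour(B -> C) -> (A=2 B=0 C=7)
Step 5: pour(A -> B) -> (A=0 B=2 C=7)
Step 6: empty(C) -> (A=0 B=2 C=0)
Step 7: fill(A) -> (A=5 B=2 C=0)
Step 8: fill(B) -> (A=5 B=7 C=0)
Step 9: pour(B -> C) -> (A=5 B=0 C=7)
Step 10: pour(A -> B) -> (A=0 B=5 C=7)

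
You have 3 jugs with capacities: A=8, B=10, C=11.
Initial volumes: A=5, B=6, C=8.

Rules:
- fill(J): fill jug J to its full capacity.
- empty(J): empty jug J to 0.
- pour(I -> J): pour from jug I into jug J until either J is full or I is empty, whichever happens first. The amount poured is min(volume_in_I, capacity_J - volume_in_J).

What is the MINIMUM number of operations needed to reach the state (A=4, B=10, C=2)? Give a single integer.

Answer: 5

Derivation:
BFS from (A=5, B=6, C=8). One shortest path:
  1. pour(A -> C) -> (A=2 B=6 C=11)
  2. empty(C) -> (A=2 B=6 C=0)
  3. pour(A -> C) -> (A=0 B=6 C=2)
  4. fill(A) -> (A=8 B=6 C=2)
  5. pour(A -> B) -> (A=4 B=10 C=2)
Reached target in 5 moves.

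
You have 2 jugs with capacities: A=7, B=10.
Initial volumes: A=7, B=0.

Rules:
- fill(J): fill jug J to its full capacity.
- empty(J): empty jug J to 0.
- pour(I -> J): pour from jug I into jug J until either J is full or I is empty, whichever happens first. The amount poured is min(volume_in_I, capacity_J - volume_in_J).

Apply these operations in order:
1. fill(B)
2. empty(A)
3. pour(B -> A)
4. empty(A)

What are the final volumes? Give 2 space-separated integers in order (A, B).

Step 1: fill(B) -> (A=7 B=10)
Step 2: empty(A) -> (A=0 B=10)
Step 3: pour(B -> A) -> (A=7 B=3)
Step 4: empty(A) -> (A=0 B=3)

Answer: 0 3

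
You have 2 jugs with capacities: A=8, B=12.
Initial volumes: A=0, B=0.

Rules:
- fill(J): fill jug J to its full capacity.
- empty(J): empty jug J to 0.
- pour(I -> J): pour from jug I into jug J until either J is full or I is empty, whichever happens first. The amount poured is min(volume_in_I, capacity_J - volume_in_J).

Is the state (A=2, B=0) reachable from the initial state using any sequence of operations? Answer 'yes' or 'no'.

BFS explored all 10 reachable states.
Reachable set includes: (0,0), (0,4), (0,8), (0,12), (4,0), (4,12), (8,0), (8,4), (8,8), (8,12)
Target (A=2, B=0) not in reachable set → no.

Answer: no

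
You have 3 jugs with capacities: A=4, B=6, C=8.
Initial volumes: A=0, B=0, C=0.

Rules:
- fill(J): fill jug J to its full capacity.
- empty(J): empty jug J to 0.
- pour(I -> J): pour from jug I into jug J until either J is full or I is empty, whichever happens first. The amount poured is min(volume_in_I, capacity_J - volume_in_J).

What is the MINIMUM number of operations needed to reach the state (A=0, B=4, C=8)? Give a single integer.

BFS from (A=0, B=0, C=0). One shortest path:
  1. fill(A) -> (A=4 B=0 C=0)
  2. fill(C) -> (A=4 B=0 C=8)
  3. pour(A -> B) -> (A=0 B=4 C=8)
Reached target in 3 moves.

Answer: 3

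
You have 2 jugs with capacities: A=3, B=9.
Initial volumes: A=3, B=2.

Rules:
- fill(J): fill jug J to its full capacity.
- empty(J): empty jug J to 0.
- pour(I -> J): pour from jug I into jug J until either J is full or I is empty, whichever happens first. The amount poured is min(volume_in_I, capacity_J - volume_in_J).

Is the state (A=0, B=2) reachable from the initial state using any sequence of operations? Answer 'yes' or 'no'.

Answer: yes

Derivation:
BFS from (A=3, B=2):
  1. empty(A) -> (A=0 B=2)
Target reached → yes.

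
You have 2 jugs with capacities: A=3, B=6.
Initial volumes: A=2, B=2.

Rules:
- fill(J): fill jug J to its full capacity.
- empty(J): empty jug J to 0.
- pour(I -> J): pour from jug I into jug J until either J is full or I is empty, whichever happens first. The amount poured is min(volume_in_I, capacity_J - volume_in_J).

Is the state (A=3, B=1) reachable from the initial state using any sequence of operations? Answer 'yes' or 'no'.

BFS from (A=2, B=2):
  1. pour(B -> A) -> (A=3 B=1)
Target reached → yes.

Answer: yes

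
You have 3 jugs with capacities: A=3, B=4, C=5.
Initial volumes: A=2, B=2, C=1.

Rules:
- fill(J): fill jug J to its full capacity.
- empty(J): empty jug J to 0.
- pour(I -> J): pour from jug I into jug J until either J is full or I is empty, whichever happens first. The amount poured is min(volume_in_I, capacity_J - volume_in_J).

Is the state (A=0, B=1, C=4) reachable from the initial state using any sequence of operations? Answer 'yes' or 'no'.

BFS from (A=2, B=2, C=1):
  1. pour(B -> A) -> (A=3 B=1 C=1)
  2. pour(A -> C) -> (A=0 B=1 C=4)
Target reached → yes.

Answer: yes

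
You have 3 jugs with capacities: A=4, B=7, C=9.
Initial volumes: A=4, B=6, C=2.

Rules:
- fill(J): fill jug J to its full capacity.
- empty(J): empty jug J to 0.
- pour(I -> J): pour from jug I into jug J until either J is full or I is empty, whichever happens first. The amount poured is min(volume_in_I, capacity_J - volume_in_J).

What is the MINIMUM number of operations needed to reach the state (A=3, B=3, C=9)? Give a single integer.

BFS from (A=4, B=6, C=2). One shortest path:
  1. empty(A) -> (A=0 B=6 C=2)
  2. fill(C) -> (A=0 B=6 C=9)
  3. pour(C -> A) -> (A=4 B=6 C=5)
  4. pour(A -> B) -> (A=3 B=7 C=5)
  5. pour(B -> C) -> (A=3 B=3 C=9)
Reached target in 5 moves.

Answer: 5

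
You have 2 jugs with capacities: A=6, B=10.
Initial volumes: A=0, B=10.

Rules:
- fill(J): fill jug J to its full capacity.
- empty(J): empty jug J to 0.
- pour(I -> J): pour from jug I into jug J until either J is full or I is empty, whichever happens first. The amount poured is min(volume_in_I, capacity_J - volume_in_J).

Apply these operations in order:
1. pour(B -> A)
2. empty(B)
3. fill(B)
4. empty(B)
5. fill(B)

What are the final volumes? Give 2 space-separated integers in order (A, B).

Step 1: pour(B -> A) -> (A=6 B=4)
Step 2: empty(B) -> (A=6 B=0)
Step 3: fill(B) -> (A=6 B=10)
Step 4: empty(B) -> (A=6 B=0)
Step 5: fill(B) -> (A=6 B=10)

Answer: 6 10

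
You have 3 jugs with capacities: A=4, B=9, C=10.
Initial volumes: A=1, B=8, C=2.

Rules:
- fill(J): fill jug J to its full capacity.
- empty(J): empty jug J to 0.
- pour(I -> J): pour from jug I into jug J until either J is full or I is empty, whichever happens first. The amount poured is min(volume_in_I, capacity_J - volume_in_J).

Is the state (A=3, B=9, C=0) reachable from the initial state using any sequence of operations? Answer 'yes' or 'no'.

Answer: yes

Derivation:
BFS from (A=1, B=8, C=2):
  1. fill(B) -> (A=1 B=9 C=2)
  2. pour(C -> A) -> (A=3 B=9 C=0)
Target reached → yes.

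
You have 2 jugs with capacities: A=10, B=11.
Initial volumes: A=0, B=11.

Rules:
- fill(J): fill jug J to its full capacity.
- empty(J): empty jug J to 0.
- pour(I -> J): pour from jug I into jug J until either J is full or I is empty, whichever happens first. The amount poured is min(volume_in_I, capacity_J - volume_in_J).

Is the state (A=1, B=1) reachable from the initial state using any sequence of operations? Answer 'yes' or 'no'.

BFS explored all 42 reachable states.
Reachable set includes: (0,0), (0,1), (0,2), (0,3), (0,4), (0,5), (0,6), (0,7), (0,8), (0,9), (0,10), (0,11) ...
Target (A=1, B=1) not in reachable set → no.

Answer: no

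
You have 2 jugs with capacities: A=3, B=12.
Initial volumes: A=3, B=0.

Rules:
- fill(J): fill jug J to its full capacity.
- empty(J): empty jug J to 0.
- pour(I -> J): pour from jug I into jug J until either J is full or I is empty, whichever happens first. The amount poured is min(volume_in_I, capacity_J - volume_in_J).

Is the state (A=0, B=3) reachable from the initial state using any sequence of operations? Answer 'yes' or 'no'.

Answer: yes

Derivation:
BFS from (A=3, B=0):
  1. pour(A -> B) -> (A=0 B=3)
Target reached → yes.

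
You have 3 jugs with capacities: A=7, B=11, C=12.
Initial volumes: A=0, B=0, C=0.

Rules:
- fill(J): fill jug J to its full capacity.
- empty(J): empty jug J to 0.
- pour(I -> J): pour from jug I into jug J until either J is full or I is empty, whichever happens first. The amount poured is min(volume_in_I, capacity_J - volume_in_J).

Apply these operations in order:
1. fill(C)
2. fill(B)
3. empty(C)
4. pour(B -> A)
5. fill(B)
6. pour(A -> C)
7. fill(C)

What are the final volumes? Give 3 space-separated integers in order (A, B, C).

Step 1: fill(C) -> (A=0 B=0 C=12)
Step 2: fill(B) -> (A=0 B=11 C=12)
Step 3: empty(C) -> (A=0 B=11 C=0)
Step 4: pour(B -> A) -> (A=7 B=4 C=0)
Step 5: fill(B) -> (A=7 B=11 C=0)
Step 6: pour(A -> C) -> (A=0 B=11 C=7)
Step 7: fill(C) -> (A=0 B=11 C=12)

Answer: 0 11 12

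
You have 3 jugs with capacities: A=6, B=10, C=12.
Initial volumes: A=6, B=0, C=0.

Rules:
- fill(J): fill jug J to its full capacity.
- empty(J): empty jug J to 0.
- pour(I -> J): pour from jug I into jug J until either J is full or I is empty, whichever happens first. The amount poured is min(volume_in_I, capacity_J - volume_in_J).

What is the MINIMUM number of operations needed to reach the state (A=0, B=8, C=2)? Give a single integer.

Answer: 6

Derivation:
BFS from (A=6, B=0, C=0). One shortest path:
  1. fill(B) -> (A=6 B=10 C=0)
  2. pour(B -> C) -> (A=6 B=0 C=10)
  3. pour(A -> C) -> (A=4 B=0 C=12)
  4. pour(C -> B) -> (A=4 B=10 C=2)
  5. pour(B -> A) -> (A=6 B=8 C=2)
  6. empty(A) -> (A=0 B=8 C=2)
Reached target in 6 moves.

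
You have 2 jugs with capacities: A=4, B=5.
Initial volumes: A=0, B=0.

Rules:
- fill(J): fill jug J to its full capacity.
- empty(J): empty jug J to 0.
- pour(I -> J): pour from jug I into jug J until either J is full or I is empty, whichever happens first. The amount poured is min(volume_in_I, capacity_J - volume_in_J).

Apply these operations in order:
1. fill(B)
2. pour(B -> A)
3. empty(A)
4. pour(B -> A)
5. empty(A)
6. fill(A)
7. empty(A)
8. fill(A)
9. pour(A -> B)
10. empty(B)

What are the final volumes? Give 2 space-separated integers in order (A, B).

Step 1: fill(B) -> (A=0 B=5)
Step 2: pour(B -> A) -> (A=4 B=1)
Step 3: empty(A) -> (A=0 B=1)
Step 4: pour(B -> A) -> (A=1 B=0)
Step 5: empty(A) -> (A=0 B=0)
Step 6: fill(A) -> (A=4 B=0)
Step 7: empty(A) -> (A=0 B=0)
Step 8: fill(A) -> (A=4 B=0)
Step 9: pour(A -> B) -> (A=0 B=4)
Step 10: empty(B) -> (A=0 B=0)

Answer: 0 0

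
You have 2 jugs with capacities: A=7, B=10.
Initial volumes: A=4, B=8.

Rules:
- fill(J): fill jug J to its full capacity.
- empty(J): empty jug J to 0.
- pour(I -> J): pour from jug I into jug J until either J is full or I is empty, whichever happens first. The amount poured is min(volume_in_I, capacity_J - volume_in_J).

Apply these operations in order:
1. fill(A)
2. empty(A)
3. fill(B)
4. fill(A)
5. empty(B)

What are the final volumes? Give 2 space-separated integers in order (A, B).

Answer: 7 0

Derivation:
Step 1: fill(A) -> (A=7 B=8)
Step 2: empty(A) -> (A=0 B=8)
Step 3: fill(B) -> (A=0 B=10)
Step 4: fill(A) -> (A=7 B=10)
Step 5: empty(B) -> (A=7 B=0)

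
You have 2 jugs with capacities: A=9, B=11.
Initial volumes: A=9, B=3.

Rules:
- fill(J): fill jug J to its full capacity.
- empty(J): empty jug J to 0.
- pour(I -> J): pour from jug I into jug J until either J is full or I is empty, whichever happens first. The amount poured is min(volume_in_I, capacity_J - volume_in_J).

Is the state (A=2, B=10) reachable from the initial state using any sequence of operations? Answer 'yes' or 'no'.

BFS explored all 40 reachable states.
Reachable set includes: (0,0), (0,1), (0,2), (0,3), (0,4), (0,5), (0,6), (0,7), (0,8), (0,9), (0,10), (0,11) ...
Target (A=2, B=10) not in reachable set → no.

Answer: no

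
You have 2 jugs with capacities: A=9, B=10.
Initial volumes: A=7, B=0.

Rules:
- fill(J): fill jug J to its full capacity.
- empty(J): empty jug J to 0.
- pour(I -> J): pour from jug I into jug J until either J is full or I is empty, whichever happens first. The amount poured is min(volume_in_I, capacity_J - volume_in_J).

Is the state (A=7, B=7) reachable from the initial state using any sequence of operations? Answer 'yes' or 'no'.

BFS explored all 38 reachable states.
Reachable set includes: (0,0), (0,1), (0,2), (0,3), (0,4), (0,5), (0,6), (0,7), (0,8), (0,9), (0,10), (1,0) ...
Target (A=7, B=7) not in reachable set → no.

Answer: no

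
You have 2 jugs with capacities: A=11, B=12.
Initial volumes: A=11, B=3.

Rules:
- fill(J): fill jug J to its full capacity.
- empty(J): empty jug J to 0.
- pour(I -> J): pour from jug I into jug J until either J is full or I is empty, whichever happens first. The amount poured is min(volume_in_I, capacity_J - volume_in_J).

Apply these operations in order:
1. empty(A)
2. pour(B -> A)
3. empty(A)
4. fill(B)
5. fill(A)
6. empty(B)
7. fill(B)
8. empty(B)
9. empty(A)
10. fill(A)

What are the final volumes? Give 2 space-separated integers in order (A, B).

Step 1: empty(A) -> (A=0 B=3)
Step 2: pour(B -> A) -> (A=3 B=0)
Step 3: empty(A) -> (A=0 B=0)
Step 4: fill(B) -> (A=0 B=12)
Step 5: fill(A) -> (A=11 B=12)
Step 6: empty(B) -> (A=11 B=0)
Step 7: fill(B) -> (A=11 B=12)
Step 8: empty(B) -> (A=11 B=0)
Step 9: empty(A) -> (A=0 B=0)
Step 10: fill(A) -> (A=11 B=0)

Answer: 11 0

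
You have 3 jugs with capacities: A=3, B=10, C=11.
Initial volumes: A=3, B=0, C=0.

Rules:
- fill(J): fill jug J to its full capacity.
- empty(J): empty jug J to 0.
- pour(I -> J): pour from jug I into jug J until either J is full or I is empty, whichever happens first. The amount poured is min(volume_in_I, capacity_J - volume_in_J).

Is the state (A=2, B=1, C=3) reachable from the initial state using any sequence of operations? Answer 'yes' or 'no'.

Answer: no

Derivation:
BFS explored all 348 reachable states.
Reachable set includes: (0,0,0), (0,0,1), (0,0,2), (0,0,3), (0,0,4), (0,0,5), (0,0,6), (0,0,7), (0,0,8), (0,0,9), (0,0,10), (0,0,11) ...
Target (A=2, B=1, C=3) not in reachable set → no.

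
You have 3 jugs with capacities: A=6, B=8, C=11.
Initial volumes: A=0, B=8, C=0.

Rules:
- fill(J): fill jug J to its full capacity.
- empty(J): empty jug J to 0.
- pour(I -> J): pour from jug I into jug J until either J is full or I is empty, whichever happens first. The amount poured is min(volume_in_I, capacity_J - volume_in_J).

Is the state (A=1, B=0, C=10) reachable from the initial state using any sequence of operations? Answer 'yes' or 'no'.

BFS from (A=0, B=8, C=0):
  1. fill(A) -> (A=6 B=8 C=0)
  2. pour(A -> C) -> (A=0 B=8 C=6)
  3. pour(B -> A) -> (A=6 B=2 C=6)
  4. pour(A -> C) -> (A=1 B=2 C=11)
  5. empty(C) -> (A=1 B=2 C=0)
  6. pour(B -> C) -> (A=1 B=0 C=2)
  7. fill(B) -> (A=1 B=8 C=2)
  8. pour(B -> C) -> (A=1 B=0 C=10)
Target reached → yes.

Answer: yes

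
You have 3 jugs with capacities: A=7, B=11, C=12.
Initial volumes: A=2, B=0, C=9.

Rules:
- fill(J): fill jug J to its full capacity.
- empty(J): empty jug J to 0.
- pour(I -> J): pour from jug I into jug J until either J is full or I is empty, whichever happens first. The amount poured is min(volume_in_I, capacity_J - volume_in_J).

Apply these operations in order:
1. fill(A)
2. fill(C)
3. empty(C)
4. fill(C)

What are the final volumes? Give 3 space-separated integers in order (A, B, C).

Answer: 7 0 12

Derivation:
Step 1: fill(A) -> (A=7 B=0 C=9)
Step 2: fill(C) -> (A=7 B=0 C=12)
Step 3: empty(C) -> (A=7 B=0 C=0)
Step 4: fill(C) -> (A=7 B=0 C=12)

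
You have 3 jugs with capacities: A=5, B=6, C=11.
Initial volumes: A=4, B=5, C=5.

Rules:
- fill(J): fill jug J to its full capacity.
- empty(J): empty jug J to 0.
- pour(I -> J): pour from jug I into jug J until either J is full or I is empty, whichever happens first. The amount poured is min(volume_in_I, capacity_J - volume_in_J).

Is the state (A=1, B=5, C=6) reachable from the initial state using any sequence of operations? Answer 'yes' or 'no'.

Answer: no

Derivation:
BFS explored all 305 reachable states.
Reachable set includes: (0,0,0), (0,0,1), (0,0,2), (0,0,3), (0,0,4), (0,0,5), (0,0,6), (0,0,7), (0,0,8), (0,0,9), (0,0,10), (0,0,11) ...
Target (A=1, B=5, C=6) not in reachable set → no.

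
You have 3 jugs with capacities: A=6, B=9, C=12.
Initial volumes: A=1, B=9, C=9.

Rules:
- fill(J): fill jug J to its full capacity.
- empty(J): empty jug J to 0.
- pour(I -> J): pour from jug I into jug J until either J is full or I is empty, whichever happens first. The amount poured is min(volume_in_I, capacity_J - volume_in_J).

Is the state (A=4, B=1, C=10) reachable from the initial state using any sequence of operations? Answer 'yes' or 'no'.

Answer: no

Derivation:
BFS explored all 158 reachable states.
Reachable set includes: (0,0,0), (0,0,1), (0,0,3), (0,0,4), (0,0,6), (0,0,7), (0,0,9), (0,0,10), (0,0,12), (0,1,0), (0,1,3), (0,1,6) ...
Target (A=4, B=1, C=10) not in reachable set → no.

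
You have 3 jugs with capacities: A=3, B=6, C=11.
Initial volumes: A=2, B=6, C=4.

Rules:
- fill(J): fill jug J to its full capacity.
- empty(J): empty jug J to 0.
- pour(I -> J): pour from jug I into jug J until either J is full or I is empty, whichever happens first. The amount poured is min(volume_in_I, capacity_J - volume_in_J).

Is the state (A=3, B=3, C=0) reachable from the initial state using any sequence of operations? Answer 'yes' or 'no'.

BFS from (A=2, B=6, C=4):
  1. empty(A) -> (A=0 B=6 C=4)
  2. empty(C) -> (A=0 B=6 C=0)
  3. pour(B -> A) -> (A=3 B=3 C=0)
Target reached → yes.

Answer: yes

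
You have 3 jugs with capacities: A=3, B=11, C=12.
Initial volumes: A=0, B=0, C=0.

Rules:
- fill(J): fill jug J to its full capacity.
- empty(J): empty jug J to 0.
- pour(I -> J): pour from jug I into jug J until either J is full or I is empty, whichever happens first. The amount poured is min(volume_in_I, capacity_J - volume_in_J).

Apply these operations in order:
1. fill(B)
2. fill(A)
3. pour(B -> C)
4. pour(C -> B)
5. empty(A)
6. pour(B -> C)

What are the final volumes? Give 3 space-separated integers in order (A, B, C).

Step 1: fill(B) -> (A=0 B=11 C=0)
Step 2: fill(A) -> (A=3 B=11 C=0)
Step 3: pour(B -> C) -> (A=3 B=0 C=11)
Step 4: pour(C -> B) -> (A=3 B=11 C=0)
Step 5: empty(A) -> (A=0 B=11 C=0)
Step 6: pour(B -> C) -> (A=0 B=0 C=11)

Answer: 0 0 11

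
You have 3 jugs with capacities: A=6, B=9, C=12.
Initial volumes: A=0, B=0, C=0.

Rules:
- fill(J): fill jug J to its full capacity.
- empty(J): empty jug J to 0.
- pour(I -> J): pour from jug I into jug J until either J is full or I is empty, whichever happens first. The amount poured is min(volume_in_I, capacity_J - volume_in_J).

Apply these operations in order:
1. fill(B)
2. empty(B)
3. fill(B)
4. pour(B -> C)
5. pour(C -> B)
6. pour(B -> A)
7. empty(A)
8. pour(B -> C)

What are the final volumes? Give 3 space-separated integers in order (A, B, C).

Step 1: fill(B) -> (A=0 B=9 C=0)
Step 2: empty(B) -> (A=0 B=0 C=0)
Step 3: fill(B) -> (A=0 B=9 C=0)
Step 4: pour(B -> C) -> (A=0 B=0 C=9)
Step 5: pour(C -> B) -> (A=0 B=9 C=0)
Step 6: pour(B -> A) -> (A=6 B=3 C=0)
Step 7: empty(A) -> (A=0 B=3 C=0)
Step 8: pour(B -> C) -> (A=0 B=0 C=3)

Answer: 0 0 3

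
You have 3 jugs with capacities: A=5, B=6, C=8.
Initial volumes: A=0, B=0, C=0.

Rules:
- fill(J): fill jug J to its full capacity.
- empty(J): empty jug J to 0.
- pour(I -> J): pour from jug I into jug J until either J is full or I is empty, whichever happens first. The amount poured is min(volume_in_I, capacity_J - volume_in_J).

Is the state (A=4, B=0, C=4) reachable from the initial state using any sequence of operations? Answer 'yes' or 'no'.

BFS from (A=0, B=0, C=0):
  1. fill(A) -> (A=5 B=0 C=0)
  2. fill(B) -> (A=5 B=6 C=0)
  3. pour(B -> C) -> (A=5 B=0 C=6)
  4. pour(A -> B) -> (A=0 B=5 C=6)
  5. fill(A) -> (A=5 B=5 C=6)
  6. pour(A -> B) -> (A=4 B=6 C=6)
  7. pour(B -> C) -> (A=4 B=4 C=8)
  8. empty(C) -> (A=4 B=4 C=0)
  9. pour(B -> C) -> (A=4 B=0 C=4)
Target reached → yes.

Answer: yes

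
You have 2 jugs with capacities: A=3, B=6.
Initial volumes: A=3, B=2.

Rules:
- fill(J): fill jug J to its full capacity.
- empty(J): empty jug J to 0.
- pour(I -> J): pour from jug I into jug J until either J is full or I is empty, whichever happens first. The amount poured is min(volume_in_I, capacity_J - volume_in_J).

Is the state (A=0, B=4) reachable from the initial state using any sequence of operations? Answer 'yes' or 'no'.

BFS explored all 12 reachable states.
Reachable set includes: (0,0), (0,2), (0,3), (0,5), (0,6), (2,0), (2,6), (3,0), (3,2), (3,3), (3,5), (3,6)
Target (A=0, B=4) not in reachable set → no.

Answer: no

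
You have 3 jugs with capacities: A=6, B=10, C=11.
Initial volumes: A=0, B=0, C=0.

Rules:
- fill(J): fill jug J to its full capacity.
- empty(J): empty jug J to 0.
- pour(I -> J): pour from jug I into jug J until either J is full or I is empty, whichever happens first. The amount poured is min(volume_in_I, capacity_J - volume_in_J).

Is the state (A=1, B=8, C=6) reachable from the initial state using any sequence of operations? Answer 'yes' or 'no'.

BFS explored all 474 reachable states.
Reachable set includes: (0,0,0), (0,0,1), (0,0,2), (0,0,3), (0,0,4), (0,0,5), (0,0,6), (0,0,7), (0,0,8), (0,0,9), (0,0,10), (0,0,11) ...
Target (A=1, B=8, C=6) not in reachable set → no.

Answer: no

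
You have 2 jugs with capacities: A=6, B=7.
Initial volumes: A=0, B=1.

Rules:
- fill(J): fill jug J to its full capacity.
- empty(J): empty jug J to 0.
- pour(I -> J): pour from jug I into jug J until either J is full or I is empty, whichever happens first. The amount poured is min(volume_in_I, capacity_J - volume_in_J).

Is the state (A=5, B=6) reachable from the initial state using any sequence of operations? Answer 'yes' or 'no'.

BFS explored all 26 reachable states.
Reachable set includes: (0,0), (0,1), (0,2), (0,3), (0,4), (0,5), (0,6), (0,7), (1,0), (1,7), (2,0), (2,7) ...
Target (A=5, B=6) not in reachable set → no.

Answer: no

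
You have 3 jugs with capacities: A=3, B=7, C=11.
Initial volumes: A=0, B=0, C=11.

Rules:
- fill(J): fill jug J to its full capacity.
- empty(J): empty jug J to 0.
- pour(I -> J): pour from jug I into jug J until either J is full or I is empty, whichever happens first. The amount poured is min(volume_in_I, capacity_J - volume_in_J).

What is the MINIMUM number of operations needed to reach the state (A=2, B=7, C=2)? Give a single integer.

BFS from (A=0, B=0, C=11). One shortest path:
  1. pour(C -> A) -> (A=3 B=0 C=8)
  2. pour(A -> B) -> (A=0 B=3 C=8)
  3. pour(C -> A) -> (A=3 B=3 C=5)
  4. pour(A -> B) -> (A=0 B=6 C=5)
  5. pour(C -> A) -> (A=3 B=6 C=2)
  6. pour(A -> B) -> (A=2 B=7 C=2)
Reached target in 6 moves.

Answer: 6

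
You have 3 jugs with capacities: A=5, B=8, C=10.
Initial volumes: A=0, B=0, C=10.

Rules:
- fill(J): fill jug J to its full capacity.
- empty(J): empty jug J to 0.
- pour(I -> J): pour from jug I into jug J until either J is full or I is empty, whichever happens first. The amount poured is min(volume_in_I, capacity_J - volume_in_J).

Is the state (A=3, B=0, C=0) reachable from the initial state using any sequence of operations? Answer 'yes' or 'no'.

BFS from (A=0, B=0, C=10):
  1. fill(B) -> (A=0 B=8 C=10)
  2. empty(C) -> (A=0 B=8 C=0)
  3. pour(B -> A) -> (A=5 B=3 C=0)
  4. empty(A) -> (A=0 B=3 C=0)
  5. pour(B -> A) -> (A=3 B=0 C=0)
Target reached → yes.

Answer: yes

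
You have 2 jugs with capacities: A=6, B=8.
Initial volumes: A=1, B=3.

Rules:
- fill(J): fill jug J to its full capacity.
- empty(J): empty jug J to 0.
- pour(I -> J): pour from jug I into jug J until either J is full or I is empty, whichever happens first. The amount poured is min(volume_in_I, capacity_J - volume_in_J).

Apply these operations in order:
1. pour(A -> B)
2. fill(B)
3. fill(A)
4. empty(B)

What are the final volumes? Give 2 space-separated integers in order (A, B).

Answer: 6 0

Derivation:
Step 1: pour(A -> B) -> (A=0 B=4)
Step 2: fill(B) -> (A=0 B=8)
Step 3: fill(A) -> (A=6 B=8)
Step 4: empty(B) -> (A=6 B=0)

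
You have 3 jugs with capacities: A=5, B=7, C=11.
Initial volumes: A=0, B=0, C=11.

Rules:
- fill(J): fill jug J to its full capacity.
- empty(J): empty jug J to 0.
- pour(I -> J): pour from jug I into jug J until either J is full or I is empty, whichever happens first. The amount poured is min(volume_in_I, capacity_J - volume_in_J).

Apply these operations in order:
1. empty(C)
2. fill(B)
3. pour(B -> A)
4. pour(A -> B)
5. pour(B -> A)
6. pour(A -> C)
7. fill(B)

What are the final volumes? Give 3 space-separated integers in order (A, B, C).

Step 1: empty(C) -> (A=0 B=0 C=0)
Step 2: fill(B) -> (A=0 B=7 C=0)
Step 3: pour(B -> A) -> (A=5 B=2 C=0)
Step 4: pour(A -> B) -> (A=0 B=7 C=0)
Step 5: pour(B -> A) -> (A=5 B=2 C=0)
Step 6: pour(A -> C) -> (A=0 B=2 C=5)
Step 7: fill(B) -> (A=0 B=7 C=5)

Answer: 0 7 5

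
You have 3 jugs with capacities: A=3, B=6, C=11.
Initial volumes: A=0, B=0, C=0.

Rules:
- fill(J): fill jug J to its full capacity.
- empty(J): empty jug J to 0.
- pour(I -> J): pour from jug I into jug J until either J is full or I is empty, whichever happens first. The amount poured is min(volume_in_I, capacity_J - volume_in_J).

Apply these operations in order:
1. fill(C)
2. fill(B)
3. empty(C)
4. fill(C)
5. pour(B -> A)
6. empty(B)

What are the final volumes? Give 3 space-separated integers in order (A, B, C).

Answer: 3 0 11

Derivation:
Step 1: fill(C) -> (A=0 B=0 C=11)
Step 2: fill(B) -> (A=0 B=6 C=11)
Step 3: empty(C) -> (A=0 B=6 C=0)
Step 4: fill(C) -> (A=0 B=6 C=11)
Step 5: pour(B -> A) -> (A=3 B=3 C=11)
Step 6: empty(B) -> (A=3 B=0 C=11)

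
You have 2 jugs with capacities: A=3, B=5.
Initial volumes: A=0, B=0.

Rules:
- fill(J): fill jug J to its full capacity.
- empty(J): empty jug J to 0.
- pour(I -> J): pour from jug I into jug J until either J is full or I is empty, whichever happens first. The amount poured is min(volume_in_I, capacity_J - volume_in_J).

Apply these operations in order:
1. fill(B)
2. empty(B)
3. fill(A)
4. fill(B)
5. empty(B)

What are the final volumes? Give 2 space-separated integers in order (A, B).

Answer: 3 0

Derivation:
Step 1: fill(B) -> (A=0 B=5)
Step 2: empty(B) -> (A=0 B=0)
Step 3: fill(A) -> (A=3 B=0)
Step 4: fill(B) -> (A=3 B=5)
Step 5: empty(B) -> (A=3 B=0)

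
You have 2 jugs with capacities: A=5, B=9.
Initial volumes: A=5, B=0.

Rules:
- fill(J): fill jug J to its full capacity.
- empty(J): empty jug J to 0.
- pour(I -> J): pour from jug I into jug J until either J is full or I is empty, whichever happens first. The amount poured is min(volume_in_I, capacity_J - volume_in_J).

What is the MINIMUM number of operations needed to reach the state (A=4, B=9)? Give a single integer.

BFS from (A=5, B=0). One shortest path:
  1. empty(A) -> (A=0 B=0)
  2. fill(B) -> (A=0 B=9)
  3. pour(B -> A) -> (A=5 B=4)
  4. empty(A) -> (A=0 B=4)
  5. pour(B -> A) -> (A=4 B=0)
  6. fill(B) -> (A=4 B=9)
Reached target in 6 moves.

Answer: 6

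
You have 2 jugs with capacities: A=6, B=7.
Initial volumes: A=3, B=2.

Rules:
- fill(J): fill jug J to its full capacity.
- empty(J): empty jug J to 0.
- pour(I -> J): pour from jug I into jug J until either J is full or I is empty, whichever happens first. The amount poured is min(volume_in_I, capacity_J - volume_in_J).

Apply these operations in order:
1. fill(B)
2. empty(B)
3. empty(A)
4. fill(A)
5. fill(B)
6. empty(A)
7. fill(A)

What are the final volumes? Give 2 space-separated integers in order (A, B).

Step 1: fill(B) -> (A=3 B=7)
Step 2: empty(B) -> (A=3 B=0)
Step 3: empty(A) -> (A=0 B=0)
Step 4: fill(A) -> (A=6 B=0)
Step 5: fill(B) -> (A=6 B=7)
Step 6: empty(A) -> (A=0 B=7)
Step 7: fill(A) -> (A=6 B=7)

Answer: 6 7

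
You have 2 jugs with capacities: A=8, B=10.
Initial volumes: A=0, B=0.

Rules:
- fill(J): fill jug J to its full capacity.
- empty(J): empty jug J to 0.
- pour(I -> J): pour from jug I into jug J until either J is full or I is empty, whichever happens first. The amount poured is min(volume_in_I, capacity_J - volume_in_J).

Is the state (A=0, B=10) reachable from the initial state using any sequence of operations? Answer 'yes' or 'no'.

Answer: yes

Derivation:
BFS from (A=0, B=0):
  1. fill(B) -> (A=0 B=10)
Target reached → yes.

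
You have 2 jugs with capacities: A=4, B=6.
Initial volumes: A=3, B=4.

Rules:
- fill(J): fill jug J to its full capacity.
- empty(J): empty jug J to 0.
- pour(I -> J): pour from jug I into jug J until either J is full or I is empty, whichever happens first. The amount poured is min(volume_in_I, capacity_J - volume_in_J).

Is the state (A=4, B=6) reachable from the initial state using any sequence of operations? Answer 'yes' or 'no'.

Answer: yes

Derivation:
BFS from (A=3, B=4):
  1. fill(A) -> (A=4 B=4)
  2. fill(B) -> (A=4 B=6)
Target reached → yes.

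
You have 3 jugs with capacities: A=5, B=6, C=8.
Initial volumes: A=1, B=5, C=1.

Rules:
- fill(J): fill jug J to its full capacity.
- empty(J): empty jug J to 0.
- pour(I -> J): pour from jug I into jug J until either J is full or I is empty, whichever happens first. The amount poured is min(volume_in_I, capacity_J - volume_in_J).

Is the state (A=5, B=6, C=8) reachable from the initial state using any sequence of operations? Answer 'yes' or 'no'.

Answer: yes

Derivation:
BFS from (A=1, B=5, C=1):
  1. fill(A) -> (A=5 B=5 C=1)
  2. fill(B) -> (A=5 B=6 C=1)
  3. fill(C) -> (A=5 B=6 C=8)
Target reached → yes.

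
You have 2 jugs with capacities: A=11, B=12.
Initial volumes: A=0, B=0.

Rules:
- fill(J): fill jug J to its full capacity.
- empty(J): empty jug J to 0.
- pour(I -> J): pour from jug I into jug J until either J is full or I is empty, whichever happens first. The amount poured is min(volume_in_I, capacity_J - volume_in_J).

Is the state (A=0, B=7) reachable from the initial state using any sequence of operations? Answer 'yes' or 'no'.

Answer: yes

Derivation:
BFS from (A=0, B=0):
  1. fill(A) -> (A=11 B=0)
  2. pour(A -> B) -> (A=0 B=11)
  3. fill(A) -> (A=11 B=11)
  4. pour(A -> B) -> (A=10 B=12)
  5. empty(B) -> (A=10 B=0)
  6. pour(A -> B) -> (A=0 B=10)
  7. fill(A) -> (A=11 B=10)
  8. pour(A -> B) -> (A=9 B=12)
  9. empty(B) -> (A=9 B=0)
  10. pour(A -> B) -> (A=0 B=9)
  11. fill(A) -> (A=11 B=9)
  12. pour(A -> B) -> (A=8 B=12)
  13. empty(B) -> (A=8 B=0)
  14. pour(A -> B) -> (A=0 B=8)
  15. fill(A) -> (A=11 B=8)
  16. pour(A -> B) -> (A=7 B=12)
  17. empty(B) -> (A=7 B=0)
  18. pour(A -> B) -> (A=0 B=7)
Target reached → yes.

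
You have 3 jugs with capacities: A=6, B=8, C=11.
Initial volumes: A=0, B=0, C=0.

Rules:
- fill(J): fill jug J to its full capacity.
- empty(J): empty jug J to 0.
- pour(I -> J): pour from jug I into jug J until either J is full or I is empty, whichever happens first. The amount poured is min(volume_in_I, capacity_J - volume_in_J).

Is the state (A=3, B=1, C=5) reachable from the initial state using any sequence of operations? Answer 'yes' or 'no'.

Answer: no

Derivation:
BFS explored all 406 reachable states.
Reachable set includes: (0,0,0), (0,0,1), (0,0,2), (0,0,3), (0,0,4), (0,0,5), (0,0,6), (0,0,7), (0,0,8), (0,0,9), (0,0,10), (0,0,11) ...
Target (A=3, B=1, C=5) not in reachable set → no.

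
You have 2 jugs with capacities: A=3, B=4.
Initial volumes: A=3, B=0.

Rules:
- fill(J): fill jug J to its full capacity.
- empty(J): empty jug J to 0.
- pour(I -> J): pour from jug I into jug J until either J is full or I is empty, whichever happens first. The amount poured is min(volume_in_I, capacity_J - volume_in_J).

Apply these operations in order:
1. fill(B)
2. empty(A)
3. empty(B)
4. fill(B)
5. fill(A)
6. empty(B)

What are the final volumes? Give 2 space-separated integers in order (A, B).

Answer: 3 0

Derivation:
Step 1: fill(B) -> (A=3 B=4)
Step 2: empty(A) -> (A=0 B=4)
Step 3: empty(B) -> (A=0 B=0)
Step 4: fill(B) -> (A=0 B=4)
Step 5: fill(A) -> (A=3 B=4)
Step 6: empty(B) -> (A=3 B=0)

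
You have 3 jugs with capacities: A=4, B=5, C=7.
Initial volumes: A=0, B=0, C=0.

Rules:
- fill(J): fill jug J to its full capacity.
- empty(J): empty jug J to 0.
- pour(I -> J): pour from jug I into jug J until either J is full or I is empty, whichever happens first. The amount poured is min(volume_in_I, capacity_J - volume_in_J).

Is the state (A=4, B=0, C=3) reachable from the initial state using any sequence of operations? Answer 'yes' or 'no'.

Answer: yes

Derivation:
BFS from (A=0, B=0, C=0):
  1. fill(C) -> (A=0 B=0 C=7)
  2. pour(C -> A) -> (A=4 B=0 C=3)
Target reached → yes.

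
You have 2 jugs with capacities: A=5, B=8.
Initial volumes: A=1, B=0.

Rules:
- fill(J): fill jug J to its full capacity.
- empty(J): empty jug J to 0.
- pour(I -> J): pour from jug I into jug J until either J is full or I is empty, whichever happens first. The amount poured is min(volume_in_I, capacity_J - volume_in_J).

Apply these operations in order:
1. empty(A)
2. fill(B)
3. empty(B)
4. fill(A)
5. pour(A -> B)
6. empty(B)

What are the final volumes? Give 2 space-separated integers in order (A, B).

Step 1: empty(A) -> (A=0 B=0)
Step 2: fill(B) -> (A=0 B=8)
Step 3: empty(B) -> (A=0 B=0)
Step 4: fill(A) -> (A=5 B=0)
Step 5: pour(A -> B) -> (A=0 B=5)
Step 6: empty(B) -> (A=0 B=0)

Answer: 0 0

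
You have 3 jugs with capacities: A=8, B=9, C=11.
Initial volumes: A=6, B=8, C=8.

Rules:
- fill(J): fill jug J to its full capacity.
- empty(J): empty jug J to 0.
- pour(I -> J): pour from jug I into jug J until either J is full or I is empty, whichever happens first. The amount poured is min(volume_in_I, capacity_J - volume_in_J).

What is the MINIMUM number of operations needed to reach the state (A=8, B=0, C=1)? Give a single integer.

BFS from (A=6, B=8, C=8). One shortest path:
  1. empty(A) -> (A=0 B=8 C=8)
  2. fill(B) -> (A=0 B=9 C=8)
  3. empty(C) -> (A=0 B=9 C=0)
  4. pour(B -> A) -> (A=8 B=1 C=0)
  5. pour(B -> C) -> (A=8 B=0 C=1)
Reached target in 5 moves.

Answer: 5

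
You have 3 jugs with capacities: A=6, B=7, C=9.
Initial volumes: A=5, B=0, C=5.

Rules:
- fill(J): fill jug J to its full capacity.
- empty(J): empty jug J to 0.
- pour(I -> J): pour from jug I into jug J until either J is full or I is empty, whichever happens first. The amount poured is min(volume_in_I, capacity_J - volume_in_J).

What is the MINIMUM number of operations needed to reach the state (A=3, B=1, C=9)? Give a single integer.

Answer: 6

Derivation:
BFS from (A=5, B=0, C=5). One shortest path:
  1. fill(A) -> (A=6 B=0 C=5)
  2. fill(B) -> (A=6 B=7 C=5)
  3. empty(C) -> (A=6 B=7 C=0)
  4. pour(A -> C) -> (A=0 B=7 C=6)
  5. pour(B -> A) -> (A=6 B=1 C=6)
  6. pour(A -> C) -> (A=3 B=1 C=9)
Reached target in 6 moves.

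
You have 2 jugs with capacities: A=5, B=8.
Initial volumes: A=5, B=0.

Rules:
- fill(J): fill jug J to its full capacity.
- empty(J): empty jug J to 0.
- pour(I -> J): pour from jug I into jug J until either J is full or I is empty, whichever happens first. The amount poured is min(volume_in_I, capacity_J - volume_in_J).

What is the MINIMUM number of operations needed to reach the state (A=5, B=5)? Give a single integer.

Answer: 2

Derivation:
BFS from (A=5, B=0). One shortest path:
  1. pour(A -> B) -> (A=0 B=5)
  2. fill(A) -> (A=5 B=5)
Reached target in 2 moves.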